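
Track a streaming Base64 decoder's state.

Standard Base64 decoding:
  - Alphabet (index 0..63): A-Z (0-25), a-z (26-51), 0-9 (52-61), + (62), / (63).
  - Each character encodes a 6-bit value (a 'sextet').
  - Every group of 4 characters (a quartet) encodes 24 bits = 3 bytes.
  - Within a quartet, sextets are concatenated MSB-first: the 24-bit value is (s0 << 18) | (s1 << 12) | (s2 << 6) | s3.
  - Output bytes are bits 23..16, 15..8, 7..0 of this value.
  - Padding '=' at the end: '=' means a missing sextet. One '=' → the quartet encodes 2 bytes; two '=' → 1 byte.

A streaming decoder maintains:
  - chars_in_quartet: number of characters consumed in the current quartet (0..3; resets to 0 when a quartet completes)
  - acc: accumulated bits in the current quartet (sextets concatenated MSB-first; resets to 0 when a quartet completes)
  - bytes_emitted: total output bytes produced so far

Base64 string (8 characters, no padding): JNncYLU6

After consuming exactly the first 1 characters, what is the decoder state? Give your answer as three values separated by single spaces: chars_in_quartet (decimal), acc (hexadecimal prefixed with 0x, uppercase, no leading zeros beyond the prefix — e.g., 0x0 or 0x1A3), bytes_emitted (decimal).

After char 0 ('J'=9): chars_in_quartet=1 acc=0x9 bytes_emitted=0

Answer: 1 0x9 0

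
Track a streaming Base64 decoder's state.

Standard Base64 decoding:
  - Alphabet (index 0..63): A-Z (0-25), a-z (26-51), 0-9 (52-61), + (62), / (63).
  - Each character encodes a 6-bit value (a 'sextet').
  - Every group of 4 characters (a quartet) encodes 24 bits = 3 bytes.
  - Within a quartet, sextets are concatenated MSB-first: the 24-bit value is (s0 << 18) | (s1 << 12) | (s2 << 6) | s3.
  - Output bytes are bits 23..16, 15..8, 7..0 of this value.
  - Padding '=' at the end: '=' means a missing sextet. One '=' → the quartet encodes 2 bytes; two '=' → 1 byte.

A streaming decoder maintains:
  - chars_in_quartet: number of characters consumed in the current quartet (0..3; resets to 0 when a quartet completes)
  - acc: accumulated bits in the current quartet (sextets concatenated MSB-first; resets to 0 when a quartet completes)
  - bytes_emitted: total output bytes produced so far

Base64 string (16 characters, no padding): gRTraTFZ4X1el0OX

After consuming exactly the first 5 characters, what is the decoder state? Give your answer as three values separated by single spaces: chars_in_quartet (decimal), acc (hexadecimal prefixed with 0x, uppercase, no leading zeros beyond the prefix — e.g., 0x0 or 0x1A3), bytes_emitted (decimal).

Answer: 1 0x1A 3

Derivation:
After char 0 ('g'=32): chars_in_quartet=1 acc=0x20 bytes_emitted=0
After char 1 ('R'=17): chars_in_quartet=2 acc=0x811 bytes_emitted=0
After char 2 ('T'=19): chars_in_quartet=3 acc=0x20453 bytes_emitted=0
After char 3 ('r'=43): chars_in_quartet=4 acc=0x8114EB -> emit 81 14 EB, reset; bytes_emitted=3
After char 4 ('a'=26): chars_in_quartet=1 acc=0x1A bytes_emitted=3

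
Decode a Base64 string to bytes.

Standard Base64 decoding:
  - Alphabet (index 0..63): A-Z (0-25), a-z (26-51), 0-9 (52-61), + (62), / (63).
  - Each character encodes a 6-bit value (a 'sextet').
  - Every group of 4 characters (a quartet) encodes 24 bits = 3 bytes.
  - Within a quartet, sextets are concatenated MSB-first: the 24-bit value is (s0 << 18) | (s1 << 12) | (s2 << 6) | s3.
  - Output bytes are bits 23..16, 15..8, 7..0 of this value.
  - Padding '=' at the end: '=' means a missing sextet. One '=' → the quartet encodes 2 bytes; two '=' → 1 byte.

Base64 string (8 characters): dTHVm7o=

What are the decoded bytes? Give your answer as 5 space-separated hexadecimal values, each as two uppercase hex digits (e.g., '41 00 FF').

Answer: 75 31 D5 9B BA

Derivation:
After char 0 ('d'=29): chars_in_quartet=1 acc=0x1D bytes_emitted=0
After char 1 ('T'=19): chars_in_quartet=2 acc=0x753 bytes_emitted=0
After char 2 ('H'=7): chars_in_quartet=3 acc=0x1D4C7 bytes_emitted=0
After char 3 ('V'=21): chars_in_quartet=4 acc=0x7531D5 -> emit 75 31 D5, reset; bytes_emitted=3
After char 4 ('m'=38): chars_in_quartet=1 acc=0x26 bytes_emitted=3
After char 5 ('7'=59): chars_in_quartet=2 acc=0x9BB bytes_emitted=3
After char 6 ('o'=40): chars_in_quartet=3 acc=0x26EE8 bytes_emitted=3
Padding '=': partial quartet acc=0x26EE8 -> emit 9B BA; bytes_emitted=5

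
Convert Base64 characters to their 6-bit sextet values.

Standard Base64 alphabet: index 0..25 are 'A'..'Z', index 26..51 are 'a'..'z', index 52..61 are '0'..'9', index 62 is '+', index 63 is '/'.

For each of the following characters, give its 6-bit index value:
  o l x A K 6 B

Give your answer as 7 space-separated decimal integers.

'o': a..z range, 26 + ord('o') − ord('a') = 40
'l': a..z range, 26 + ord('l') − ord('a') = 37
'x': a..z range, 26 + ord('x') − ord('a') = 49
'A': A..Z range, ord('A') − ord('A') = 0
'K': A..Z range, ord('K') − ord('A') = 10
'6': 0..9 range, 52 + ord('6') − ord('0') = 58
'B': A..Z range, ord('B') − ord('A') = 1

Answer: 40 37 49 0 10 58 1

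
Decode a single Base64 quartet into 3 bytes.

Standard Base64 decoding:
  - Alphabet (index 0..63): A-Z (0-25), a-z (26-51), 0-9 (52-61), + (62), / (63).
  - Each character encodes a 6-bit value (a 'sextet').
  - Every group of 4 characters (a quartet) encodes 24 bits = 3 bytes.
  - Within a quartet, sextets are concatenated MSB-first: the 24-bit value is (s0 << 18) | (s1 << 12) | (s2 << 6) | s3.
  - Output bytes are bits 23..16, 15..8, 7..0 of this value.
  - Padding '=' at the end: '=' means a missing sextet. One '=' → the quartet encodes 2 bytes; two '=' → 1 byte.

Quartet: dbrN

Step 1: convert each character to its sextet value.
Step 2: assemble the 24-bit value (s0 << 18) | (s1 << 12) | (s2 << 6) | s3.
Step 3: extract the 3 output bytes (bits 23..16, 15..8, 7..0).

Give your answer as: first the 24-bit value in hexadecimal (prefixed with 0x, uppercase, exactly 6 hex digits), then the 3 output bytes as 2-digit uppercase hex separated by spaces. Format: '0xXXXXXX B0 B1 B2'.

Sextets: d=29, b=27, r=43, N=13
24-bit: (29<<18) | (27<<12) | (43<<6) | 13
      = 0x740000 | 0x01B000 | 0x000AC0 | 0x00000D
      = 0x75BACD
Bytes: (v>>16)&0xFF=75, (v>>8)&0xFF=BA, v&0xFF=CD

Answer: 0x75BACD 75 BA CD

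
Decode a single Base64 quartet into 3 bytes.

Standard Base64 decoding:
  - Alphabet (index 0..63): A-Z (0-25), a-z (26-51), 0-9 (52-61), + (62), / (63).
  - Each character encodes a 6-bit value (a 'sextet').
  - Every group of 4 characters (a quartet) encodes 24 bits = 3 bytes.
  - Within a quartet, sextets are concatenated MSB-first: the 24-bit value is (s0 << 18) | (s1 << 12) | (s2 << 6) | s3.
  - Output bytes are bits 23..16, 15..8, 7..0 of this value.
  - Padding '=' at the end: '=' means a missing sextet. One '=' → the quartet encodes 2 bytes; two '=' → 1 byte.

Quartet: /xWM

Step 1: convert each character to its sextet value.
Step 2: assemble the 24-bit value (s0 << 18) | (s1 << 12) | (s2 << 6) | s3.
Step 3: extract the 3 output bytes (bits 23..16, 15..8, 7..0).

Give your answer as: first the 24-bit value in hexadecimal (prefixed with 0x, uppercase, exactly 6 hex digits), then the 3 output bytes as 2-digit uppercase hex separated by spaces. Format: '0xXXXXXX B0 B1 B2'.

Sextets: /=63, x=49, W=22, M=12
24-bit: (63<<18) | (49<<12) | (22<<6) | 12
      = 0xFC0000 | 0x031000 | 0x000580 | 0x00000C
      = 0xFF158C
Bytes: (v>>16)&0xFF=FF, (v>>8)&0xFF=15, v&0xFF=8C

Answer: 0xFF158C FF 15 8C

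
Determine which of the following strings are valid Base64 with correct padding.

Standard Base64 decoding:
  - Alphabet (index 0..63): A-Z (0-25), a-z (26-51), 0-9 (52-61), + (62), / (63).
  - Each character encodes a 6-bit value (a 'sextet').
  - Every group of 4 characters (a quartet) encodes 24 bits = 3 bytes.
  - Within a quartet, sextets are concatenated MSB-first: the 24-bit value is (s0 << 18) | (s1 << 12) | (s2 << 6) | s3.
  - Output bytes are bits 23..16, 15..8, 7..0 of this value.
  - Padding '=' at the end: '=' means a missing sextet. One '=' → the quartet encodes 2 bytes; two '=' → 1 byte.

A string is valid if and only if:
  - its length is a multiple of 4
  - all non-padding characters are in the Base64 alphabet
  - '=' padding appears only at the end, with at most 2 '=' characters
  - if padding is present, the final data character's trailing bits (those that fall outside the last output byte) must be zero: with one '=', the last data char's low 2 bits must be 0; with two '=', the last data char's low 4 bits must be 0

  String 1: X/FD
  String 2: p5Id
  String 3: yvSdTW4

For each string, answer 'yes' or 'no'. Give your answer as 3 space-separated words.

String 1: 'X/FD' → valid
String 2: 'p5Id' → valid
String 3: 'yvSdTW4' → invalid (len=7 not mult of 4)

Answer: yes yes no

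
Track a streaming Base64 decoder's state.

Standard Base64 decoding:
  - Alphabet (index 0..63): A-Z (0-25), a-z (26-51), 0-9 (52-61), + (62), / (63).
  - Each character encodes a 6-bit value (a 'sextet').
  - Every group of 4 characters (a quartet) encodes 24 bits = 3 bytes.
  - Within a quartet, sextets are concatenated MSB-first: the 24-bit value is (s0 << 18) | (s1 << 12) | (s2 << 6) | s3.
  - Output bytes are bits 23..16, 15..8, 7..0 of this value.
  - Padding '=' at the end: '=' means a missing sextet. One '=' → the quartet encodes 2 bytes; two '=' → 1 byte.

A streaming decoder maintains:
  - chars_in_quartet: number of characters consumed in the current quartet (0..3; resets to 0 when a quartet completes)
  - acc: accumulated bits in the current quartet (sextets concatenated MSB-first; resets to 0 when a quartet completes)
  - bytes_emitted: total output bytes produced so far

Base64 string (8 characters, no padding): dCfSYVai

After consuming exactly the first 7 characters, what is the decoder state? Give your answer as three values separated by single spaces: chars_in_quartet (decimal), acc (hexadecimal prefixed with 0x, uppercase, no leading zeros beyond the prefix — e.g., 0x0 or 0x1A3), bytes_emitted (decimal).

After char 0 ('d'=29): chars_in_quartet=1 acc=0x1D bytes_emitted=0
After char 1 ('C'=2): chars_in_quartet=2 acc=0x742 bytes_emitted=0
After char 2 ('f'=31): chars_in_quartet=3 acc=0x1D09F bytes_emitted=0
After char 3 ('S'=18): chars_in_quartet=4 acc=0x7427D2 -> emit 74 27 D2, reset; bytes_emitted=3
After char 4 ('Y'=24): chars_in_quartet=1 acc=0x18 bytes_emitted=3
After char 5 ('V'=21): chars_in_quartet=2 acc=0x615 bytes_emitted=3
After char 6 ('a'=26): chars_in_quartet=3 acc=0x1855A bytes_emitted=3

Answer: 3 0x1855A 3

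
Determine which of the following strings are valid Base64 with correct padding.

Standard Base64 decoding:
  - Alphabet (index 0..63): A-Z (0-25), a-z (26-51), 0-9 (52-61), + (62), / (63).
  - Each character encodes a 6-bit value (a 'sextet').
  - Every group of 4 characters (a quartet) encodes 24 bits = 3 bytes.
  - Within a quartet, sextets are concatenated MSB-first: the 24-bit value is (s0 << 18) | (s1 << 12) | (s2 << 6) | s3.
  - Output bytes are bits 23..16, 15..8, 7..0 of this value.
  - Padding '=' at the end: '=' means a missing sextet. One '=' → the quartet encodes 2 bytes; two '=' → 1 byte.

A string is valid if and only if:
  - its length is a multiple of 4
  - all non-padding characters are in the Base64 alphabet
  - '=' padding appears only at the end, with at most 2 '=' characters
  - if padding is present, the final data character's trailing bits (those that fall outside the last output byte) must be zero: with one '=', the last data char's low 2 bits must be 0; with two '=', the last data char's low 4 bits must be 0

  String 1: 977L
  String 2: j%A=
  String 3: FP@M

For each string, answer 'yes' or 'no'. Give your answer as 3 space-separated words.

Answer: yes no no

Derivation:
String 1: '977L' → valid
String 2: 'j%A=' → invalid (bad char(s): ['%'])
String 3: 'FP@M' → invalid (bad char(s): ['@'])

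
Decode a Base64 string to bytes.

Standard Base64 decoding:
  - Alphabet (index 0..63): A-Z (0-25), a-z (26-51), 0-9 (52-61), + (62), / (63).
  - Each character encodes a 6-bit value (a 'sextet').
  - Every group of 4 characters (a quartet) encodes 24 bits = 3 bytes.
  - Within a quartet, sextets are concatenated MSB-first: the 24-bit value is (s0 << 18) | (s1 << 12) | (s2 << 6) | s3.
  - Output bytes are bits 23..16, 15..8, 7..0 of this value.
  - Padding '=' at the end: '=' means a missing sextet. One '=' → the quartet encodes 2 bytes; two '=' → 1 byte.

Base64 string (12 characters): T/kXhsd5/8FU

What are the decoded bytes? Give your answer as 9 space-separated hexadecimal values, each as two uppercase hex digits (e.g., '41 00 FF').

After char 0 ('T'=19): chars_in_quartet=1 acc=0x13 bytes_emitted=0
After char 1 ('/'=63): chars_in_quartet=2 acc=0x4FF bytes_emitted=0
After char 2 ('k'=36): chars_in_quartet=3 acc=0x13FE4 bytes_emitted=0
After char 3 ('X'=23): chars_in_quartet=4 acc=0x4FF917 -> emit 4F F9 17, reset; bytes_emitted=3
After char 4 ('h'=33): chars_in_quartet=1 acc=0x21 bytes_emitted=3
After char 5 ('s'=44): chars_in_quartet=2 acc=0x86C bytes_emitted=3
After char 6 ('d'=29): chars_in_quartet=3 acc=0x21B1D bytes_emitted=3
After char 7 ('5'=57): chars_in_quartet=4 acc=0x86C779 -> emit 86 C7 79, reset; bytes_emitted=6
After char 8 ('/'=63): chars_in_quartet=1 acc=0x3F bytes_emitted=6
After char 9 ('8'=60): chars_in_quartet=2 acc=0xFFC bytes_emitted=6
After char 10 ('F'=5): chars_in_quartet=3 acc=0x3FF05 bytes_emitted=6
After char 11 ('U'=20): chars_in_quartet=4 acc=0xFFC154 -> emit FF C1 54, reset; bytes_emitted=9

Answer: 4F F9 17 86 C7 79 FF C1 54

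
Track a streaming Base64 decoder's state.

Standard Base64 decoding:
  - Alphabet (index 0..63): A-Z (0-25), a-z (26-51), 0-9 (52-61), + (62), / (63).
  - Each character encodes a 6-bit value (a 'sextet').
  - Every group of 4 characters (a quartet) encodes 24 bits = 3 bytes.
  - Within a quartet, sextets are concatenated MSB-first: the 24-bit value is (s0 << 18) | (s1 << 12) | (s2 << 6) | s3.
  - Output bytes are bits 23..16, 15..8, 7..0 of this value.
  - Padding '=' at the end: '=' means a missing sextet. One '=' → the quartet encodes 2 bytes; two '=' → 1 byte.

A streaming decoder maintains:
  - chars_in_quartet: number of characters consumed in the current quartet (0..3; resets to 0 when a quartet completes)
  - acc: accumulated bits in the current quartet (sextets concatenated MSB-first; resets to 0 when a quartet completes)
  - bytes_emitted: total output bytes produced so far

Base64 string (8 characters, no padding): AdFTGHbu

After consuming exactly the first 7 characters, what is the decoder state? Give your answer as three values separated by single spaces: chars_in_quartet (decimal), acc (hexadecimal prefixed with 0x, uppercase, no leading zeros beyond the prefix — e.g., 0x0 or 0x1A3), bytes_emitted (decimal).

After char 0 ('A'=0): chars_in_quartet=1 acc=0x0 bytes_emitted=0
After char 1 ('d'=29): chars_in_quartet=2 acc=0x1D bytes_emitted=0
After char 2 ('F'=5): chars_in_quartet=3 acc=0x745 bytes_emitted=0
After char 3 ('T'=19): chars_in_quartet=4 acc=0x1D153 -> emit 01 D1 53, reset; bytes_emitted=3
After char 4 ('G'=6): chars_in_quartet=1 acc=0x6 bytes_emitted=3
After char 5 ('H'=7): chars_in_quartet=2 acc=0x187 bytes_emitted=3
After char 6 ('b'=27): chars_in_quartet=3 acc=0x61DB bytes_emitted=3

Answer: 3 0x61DB 3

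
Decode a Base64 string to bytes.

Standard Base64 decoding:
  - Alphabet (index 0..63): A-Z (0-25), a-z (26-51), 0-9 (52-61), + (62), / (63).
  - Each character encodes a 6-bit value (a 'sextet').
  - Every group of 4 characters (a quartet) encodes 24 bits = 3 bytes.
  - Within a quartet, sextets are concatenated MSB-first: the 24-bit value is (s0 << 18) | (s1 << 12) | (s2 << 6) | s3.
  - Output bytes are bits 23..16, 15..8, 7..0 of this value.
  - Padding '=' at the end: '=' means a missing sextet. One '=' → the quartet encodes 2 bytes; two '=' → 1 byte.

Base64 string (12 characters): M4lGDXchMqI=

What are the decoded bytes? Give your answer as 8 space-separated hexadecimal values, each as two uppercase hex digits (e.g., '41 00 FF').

Answer: 33 89 46 0D 77 21 32 A2

Derivation:
After char 0 ('M'=12): chars_in_quartet=1 acc=0xC bytes_emitted=0
After char 1 ('4'=56): chars_in_quartet=2 acc=0x338 bytes_emitted=0
After char 2 ('l'=37): chars_in_quartet=3 acc=0xCE25 bytes_emitted=0
After char 3 ('G'=6): chars_in_quartet=4 acc=0x338946 -> emit 33 89 46, reset; bytes_emitted=3
After char 4 ('D'=3): chars_in_quartet=1 acc=0x3 bytes_emitted=3
After char 5 ('X'=23): chars_in_quartet=2 acc=0xD7 bytes_emitted=3
After char 6 ('c'=28): chars_in_quartet=3 acc=0x35DC bytes_emitted=3
After char 7 ('h'=33): chars_in_quartet=4 acc=0xD7721 -> emit 0D 77 21, reset; bytes_emitted=6
After char 8 ('M'=12): chars_in_quartet=1 acc=0xC bytes_emitted=6
After char 9 ('q'=42): chars_in_quartet=2 acc=0x32A bytes_emitted=6
After char 10 ('I'=8): chars_in_quartet=3 acc=0xCA88 bytes_emitted=6
Padding '=': partial quartet acc=0xCA88 -> emit 32 A2; bytes_emitted=8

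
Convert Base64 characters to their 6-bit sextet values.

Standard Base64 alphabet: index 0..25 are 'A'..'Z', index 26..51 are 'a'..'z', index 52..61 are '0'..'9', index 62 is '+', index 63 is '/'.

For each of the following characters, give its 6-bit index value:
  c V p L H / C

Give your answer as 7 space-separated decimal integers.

'c': a..z range, 26 + ord('c') − ord('a') = 28
'V': A..Z range, ord('V') − ord('A') = 21
'p': a..z range, 26 + ord('p') − ord('a') = 41
'L': A..Z range, ord('L') − ord('A') = 11
'H': A..Z range, ord('H') − ord('A') = 7
'/': index 63
'C': A..Z range, ord('C') − ord('A') = 2

Answer: 28 21 41 11 7 63 2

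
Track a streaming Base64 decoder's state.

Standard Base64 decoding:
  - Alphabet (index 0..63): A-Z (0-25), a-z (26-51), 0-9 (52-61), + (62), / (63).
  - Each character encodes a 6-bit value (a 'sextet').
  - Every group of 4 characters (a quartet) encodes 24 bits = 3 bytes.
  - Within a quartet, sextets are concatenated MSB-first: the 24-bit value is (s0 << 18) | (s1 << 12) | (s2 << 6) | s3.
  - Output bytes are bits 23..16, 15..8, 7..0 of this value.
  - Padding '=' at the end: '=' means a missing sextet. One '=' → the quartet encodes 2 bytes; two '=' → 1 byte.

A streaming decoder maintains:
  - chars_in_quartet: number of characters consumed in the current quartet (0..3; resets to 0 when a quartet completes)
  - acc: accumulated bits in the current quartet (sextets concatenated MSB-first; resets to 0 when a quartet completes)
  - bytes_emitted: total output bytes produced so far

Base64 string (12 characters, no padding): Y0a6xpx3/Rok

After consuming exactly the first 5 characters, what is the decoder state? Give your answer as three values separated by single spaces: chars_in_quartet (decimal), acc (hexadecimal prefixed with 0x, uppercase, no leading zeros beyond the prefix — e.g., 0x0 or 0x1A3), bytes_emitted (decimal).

After char 0 ('Y'=24): chars_in_quartet=1 acc=0x18 bytes_emitted=0
After char 1 ('0'=52): chars_in_quartet=2 acc=0x634 bytes_emitted=0
After char 2 ('a'=26): chars_in_quartet=3 acc=0x18D1A bytes_emitted=0
After char 3 ('6'=58): chars_in_quartet=4 acc=0x6346BA -> emit 63 46 BA, reset; bytes_emitted=3
After char 4 ('x'=49): chars_in_quartet=1 acc=0x31 bytes_emitted=3

Answer: 1 0x31 3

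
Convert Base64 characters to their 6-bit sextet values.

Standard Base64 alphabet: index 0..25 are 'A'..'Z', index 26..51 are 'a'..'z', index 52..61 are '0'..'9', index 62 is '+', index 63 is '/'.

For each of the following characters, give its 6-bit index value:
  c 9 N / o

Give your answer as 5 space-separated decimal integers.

'c': a..z range, 26 + ord('c') − ord('a') = 28
'9': 0..9 range, 52 + ord('9') − ord('0') = 61
'N': A..Z range, ord('N') − ord('A') = 13
'/': index 63
'o': a..z range, 26 + ord('o') − ord('a') = 40

Answer: 28 61 13 63 40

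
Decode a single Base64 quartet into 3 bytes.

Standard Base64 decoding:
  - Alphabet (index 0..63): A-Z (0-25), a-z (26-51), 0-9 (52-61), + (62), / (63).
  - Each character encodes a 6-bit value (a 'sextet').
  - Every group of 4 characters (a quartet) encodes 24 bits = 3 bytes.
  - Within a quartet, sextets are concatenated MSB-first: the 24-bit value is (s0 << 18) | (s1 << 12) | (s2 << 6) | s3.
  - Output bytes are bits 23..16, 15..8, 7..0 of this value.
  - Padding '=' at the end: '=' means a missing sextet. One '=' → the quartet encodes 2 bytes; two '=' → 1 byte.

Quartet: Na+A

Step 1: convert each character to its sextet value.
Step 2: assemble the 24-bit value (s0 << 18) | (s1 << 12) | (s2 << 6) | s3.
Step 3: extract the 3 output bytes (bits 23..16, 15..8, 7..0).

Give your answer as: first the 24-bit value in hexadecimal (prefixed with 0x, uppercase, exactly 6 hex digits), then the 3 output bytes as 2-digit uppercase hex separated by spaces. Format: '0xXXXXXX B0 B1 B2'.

Answer: 0x35AF80 35 AF 80

Derivation:
Sextets: N=13, a=26, +=62, A=0
24-bit: (13<<18) | (26<<12) | (62<<6) | 0
      = 0x340000 | 0x01A000 | 0x000F80 | 0x000000
      = 0x35AF80
Bytes: (v>>16)&0xFF=35, (v>>8)&0xFF=AF, v&0xFF=80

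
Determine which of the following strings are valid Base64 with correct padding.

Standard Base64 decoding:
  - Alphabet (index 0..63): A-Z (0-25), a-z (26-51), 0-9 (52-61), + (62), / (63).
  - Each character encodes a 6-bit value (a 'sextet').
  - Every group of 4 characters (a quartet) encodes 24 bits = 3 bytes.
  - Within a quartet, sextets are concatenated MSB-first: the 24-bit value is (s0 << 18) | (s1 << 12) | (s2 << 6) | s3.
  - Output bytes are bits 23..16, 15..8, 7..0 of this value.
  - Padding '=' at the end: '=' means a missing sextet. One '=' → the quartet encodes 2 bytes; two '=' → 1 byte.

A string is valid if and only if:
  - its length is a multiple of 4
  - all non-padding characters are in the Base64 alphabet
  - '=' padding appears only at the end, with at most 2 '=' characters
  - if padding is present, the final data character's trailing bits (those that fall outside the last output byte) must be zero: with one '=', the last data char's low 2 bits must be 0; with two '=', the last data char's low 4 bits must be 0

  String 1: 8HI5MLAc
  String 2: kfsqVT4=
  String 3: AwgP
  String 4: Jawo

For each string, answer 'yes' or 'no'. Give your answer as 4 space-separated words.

String 1: '8HI5MLAc' → valid
String 2: 'kfsqVT4=' → valid
String 3: 'AwgP' → valid
String 4: 'Jawo' → valid

Answer: yes yes yes yes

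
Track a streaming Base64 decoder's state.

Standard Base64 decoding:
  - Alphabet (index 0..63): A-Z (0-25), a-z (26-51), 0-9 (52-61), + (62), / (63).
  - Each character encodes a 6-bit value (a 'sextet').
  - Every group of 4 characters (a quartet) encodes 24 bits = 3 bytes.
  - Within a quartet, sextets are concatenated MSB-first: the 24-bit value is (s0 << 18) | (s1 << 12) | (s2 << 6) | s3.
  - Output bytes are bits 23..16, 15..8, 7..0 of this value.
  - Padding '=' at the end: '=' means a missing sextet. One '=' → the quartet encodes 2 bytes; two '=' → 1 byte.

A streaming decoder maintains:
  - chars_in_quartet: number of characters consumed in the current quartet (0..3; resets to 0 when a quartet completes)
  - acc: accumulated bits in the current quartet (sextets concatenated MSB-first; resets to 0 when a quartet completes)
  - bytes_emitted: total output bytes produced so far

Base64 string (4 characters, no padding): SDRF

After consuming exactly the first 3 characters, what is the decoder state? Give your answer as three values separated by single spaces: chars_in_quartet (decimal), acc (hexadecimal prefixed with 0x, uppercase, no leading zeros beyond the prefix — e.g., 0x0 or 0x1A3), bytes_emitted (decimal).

After char 0 ('S'=18): chars_in_quartet=1 acc=0x12 bytes_emitted=0
After char 1 ('D'=3): chars_in_quartet=2 acc=0x483 bytes_emitted=0
After char 2 ('R'=17): chars_in_quartet=3 acc=0x120D1 bytes_emitted=0

Answer: 3 0x120D1 0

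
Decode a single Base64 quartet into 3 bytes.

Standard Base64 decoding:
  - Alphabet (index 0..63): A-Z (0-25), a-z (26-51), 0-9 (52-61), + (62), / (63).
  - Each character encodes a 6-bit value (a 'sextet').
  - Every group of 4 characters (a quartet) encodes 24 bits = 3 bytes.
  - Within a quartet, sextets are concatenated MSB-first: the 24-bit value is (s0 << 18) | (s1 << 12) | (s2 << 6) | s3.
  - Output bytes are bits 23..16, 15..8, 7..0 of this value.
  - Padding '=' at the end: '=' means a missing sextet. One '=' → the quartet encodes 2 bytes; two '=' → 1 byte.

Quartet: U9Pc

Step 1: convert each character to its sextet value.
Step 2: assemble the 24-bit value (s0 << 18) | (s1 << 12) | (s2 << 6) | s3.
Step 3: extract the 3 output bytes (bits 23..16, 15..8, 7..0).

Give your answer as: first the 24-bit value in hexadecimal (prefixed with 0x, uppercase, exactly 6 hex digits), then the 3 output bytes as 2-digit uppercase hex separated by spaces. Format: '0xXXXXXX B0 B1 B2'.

Answer: 0x53D3DC 53 D3 DC

Derivation:
Sextets: U=20, 9=61, P=15, c=28
24-bit: (20<<18) | (61<<12) | (15<<6) | 28
      = 0x500000 | 0x03D000 | 0x0003C0 | 0x00001C
      = 0x53D3DC
Bytes: (v>>16)&0xFF=53, (v>>8)&0xFF=D3, v&0xFF=DC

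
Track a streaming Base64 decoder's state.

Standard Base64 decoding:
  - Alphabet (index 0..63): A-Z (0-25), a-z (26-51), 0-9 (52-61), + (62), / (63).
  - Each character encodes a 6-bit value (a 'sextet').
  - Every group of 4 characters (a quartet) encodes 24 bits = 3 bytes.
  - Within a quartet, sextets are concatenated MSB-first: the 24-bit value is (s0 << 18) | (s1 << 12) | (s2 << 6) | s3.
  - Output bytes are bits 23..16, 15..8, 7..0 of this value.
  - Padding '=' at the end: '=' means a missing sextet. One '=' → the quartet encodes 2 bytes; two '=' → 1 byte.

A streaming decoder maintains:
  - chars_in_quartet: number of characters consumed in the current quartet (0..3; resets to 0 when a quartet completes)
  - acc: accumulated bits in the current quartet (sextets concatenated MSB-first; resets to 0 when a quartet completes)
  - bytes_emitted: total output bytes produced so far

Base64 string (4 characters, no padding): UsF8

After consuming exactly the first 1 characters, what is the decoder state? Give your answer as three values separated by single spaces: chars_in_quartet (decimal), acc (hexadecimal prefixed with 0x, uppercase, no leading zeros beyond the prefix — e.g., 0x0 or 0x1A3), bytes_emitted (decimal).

Answer: 1 0x14 0

Derivation:
After char 0 ('U'=20): chars_in_quartet=1 acc=0x14 bytes_emitted=0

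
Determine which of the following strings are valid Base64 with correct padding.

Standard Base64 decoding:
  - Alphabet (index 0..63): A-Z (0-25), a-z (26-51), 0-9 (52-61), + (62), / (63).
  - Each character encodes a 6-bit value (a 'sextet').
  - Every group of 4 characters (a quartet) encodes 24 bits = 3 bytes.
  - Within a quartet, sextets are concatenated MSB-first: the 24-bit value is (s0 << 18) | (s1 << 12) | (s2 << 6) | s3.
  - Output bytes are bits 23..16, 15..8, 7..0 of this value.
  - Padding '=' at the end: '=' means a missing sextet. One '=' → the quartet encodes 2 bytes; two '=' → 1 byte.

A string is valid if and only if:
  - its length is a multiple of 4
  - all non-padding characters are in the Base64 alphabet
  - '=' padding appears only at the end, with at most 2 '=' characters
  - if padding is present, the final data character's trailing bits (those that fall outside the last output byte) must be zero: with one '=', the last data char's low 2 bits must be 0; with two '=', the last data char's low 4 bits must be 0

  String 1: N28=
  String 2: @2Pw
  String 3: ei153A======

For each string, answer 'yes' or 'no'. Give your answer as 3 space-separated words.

String 1: 'N28=' → valid
String 2: '@2Pw' → invalid (bad char(s): ['@'])
String 3: 'ei153A======' → invalid (6 pad chars (max 2))

Answer: yes no no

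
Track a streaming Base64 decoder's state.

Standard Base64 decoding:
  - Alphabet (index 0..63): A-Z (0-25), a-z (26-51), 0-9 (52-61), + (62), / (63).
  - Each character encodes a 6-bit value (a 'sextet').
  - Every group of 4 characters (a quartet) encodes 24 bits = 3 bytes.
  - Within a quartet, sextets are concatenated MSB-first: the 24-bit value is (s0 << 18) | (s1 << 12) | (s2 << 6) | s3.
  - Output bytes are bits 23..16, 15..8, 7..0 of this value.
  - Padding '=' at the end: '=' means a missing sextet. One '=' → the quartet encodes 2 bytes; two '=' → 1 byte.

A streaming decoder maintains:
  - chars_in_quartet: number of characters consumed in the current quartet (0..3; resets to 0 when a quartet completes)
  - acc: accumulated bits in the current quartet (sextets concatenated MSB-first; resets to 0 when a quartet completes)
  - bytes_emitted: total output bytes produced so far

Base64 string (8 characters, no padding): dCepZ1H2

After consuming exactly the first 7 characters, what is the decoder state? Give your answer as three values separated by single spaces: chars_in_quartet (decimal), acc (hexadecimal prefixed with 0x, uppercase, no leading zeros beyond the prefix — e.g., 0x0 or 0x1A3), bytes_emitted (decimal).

Answer: 3 0x19D47 3

Derivation:
After char 0 ('d'=29): chars_in_quartet=1 acc=0x1D bytes_emitted=0
After char 1 ('C'=2): chars_in_quartet=2 acc=0x742 bytes_emitted=0
After char 2 ('e'=30): chars_in_quartet=3 acc=0x1D09E bytes_emitted=0
After char 3 ('p'=41): chars_in_quartet=4 acc=0x7427A9 -> emit 74 27 A9, reset; bytes_emitted=3
After char 4 ('Z'=25): chars_in_quartet=1 acc=0x19 bytes_emitted=3
After char 5 ('1'=53): chars_in_quartet=2 acc=0x675 bytes_emitted=3
After char 6 ('H'=7): chars_in_quartet=3 acc=0x19D47 bytes_emitted=3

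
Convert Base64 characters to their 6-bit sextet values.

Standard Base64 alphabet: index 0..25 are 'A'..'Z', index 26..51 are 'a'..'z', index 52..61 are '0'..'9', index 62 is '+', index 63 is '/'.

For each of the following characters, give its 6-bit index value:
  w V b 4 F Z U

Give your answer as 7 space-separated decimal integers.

'w': a..z range, 26 + ord('w') − ord('a') = 48
'V': A..Z range, ord('V') − ord('A') = 21
'b': a..z range, 26 + ord('b') − ord('a') = 27
'4': 0..9 range, 52 + ord('4') − ord('0') = 56
'F': A..Z range, ord('F') − ord('A') = 5
'Z': A..Z range, ord('Z') − ord('A') = 25
'U': A..Z range, ord('U') − ord('A') = 20

Answer: 48 21 27 56 5 25 20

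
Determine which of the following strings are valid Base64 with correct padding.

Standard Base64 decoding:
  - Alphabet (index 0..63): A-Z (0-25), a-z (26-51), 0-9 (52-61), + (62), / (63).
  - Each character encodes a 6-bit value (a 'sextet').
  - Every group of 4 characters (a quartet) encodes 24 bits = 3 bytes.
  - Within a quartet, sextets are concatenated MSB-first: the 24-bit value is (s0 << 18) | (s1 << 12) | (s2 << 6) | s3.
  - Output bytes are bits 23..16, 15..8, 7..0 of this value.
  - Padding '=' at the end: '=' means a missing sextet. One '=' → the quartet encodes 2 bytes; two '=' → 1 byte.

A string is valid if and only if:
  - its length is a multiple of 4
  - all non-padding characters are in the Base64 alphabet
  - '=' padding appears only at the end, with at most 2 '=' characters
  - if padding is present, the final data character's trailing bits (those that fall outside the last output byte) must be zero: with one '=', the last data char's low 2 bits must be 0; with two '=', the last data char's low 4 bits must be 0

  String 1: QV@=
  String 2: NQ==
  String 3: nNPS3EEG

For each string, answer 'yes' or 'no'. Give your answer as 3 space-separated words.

String 1: 'QV@=' → invalid (bad char(s): ['@'])
String 2: 'NQ==' → valid
String 3: 'nNPS3EEG' → valid

Answer: no yes yes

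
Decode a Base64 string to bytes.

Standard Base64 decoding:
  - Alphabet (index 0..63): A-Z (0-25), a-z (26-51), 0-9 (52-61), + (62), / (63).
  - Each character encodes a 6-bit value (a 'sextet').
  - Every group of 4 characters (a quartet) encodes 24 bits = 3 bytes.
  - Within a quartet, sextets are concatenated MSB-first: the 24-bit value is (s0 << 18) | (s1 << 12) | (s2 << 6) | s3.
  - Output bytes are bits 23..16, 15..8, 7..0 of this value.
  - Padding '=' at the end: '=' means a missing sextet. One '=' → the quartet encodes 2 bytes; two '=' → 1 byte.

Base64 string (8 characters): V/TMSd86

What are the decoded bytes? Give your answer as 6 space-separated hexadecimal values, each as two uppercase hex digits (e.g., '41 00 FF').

Answer: 57 F4 CC 49 DF 3A

Derivation:
After char 0 ('V'=21): chars_in_quartet=1 acc=0x15 bytes_emitted=0
After char 1 ('/'=63): chars_in_quartet=2 acc=0x57F bytes_emitted=0
After char 2 ('T'=19): chars_in_quartet=3 acc=0x15FD3 bytes_emitted=0
After char 3 ('M'=12): chars_in_quartet=4 acc=0x57F4CC -> emit 57 F4 CC, reset; bytes_emitted=3
After char 4 ('S'=18): chars_in_quartet=1 acc=0x12 bytes_emitted=3
After char 5 ('d'=29): chars_in_quartet=2 acc=0x49D bytes_emitted=3
After char 6 ('8'=60): chars_in_quartet=3 acc=0x1277C bytes_emitted=3
After char 7 ('6'=58): chars_in_quartet=4 acc=0x49DF3A -> emit 49 DF 3A, reset; bytes_emitted=6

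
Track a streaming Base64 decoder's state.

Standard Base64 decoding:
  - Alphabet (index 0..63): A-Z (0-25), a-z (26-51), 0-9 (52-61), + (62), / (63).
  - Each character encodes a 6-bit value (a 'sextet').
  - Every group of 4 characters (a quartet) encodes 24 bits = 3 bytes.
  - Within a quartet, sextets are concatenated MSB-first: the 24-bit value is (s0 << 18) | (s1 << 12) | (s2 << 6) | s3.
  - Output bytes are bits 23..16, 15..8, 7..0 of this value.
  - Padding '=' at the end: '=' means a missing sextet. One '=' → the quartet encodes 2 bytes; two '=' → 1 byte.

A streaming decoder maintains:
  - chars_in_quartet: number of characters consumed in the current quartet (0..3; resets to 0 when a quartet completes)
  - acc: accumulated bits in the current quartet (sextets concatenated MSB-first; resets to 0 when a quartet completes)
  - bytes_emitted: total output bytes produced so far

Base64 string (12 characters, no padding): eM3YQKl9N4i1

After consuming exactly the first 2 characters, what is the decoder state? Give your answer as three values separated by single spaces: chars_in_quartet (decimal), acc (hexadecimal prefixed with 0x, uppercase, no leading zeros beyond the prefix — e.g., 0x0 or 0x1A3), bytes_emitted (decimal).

Answer: 2 0x78C 0

Derivation:
After char 0 ('e'=30): chars_in_quartet=1 acc=0x1E bytes_emitted=0
After char 1 ('M'=12): chars_in_quartet=2 acc=0x78C bytes_emitted=0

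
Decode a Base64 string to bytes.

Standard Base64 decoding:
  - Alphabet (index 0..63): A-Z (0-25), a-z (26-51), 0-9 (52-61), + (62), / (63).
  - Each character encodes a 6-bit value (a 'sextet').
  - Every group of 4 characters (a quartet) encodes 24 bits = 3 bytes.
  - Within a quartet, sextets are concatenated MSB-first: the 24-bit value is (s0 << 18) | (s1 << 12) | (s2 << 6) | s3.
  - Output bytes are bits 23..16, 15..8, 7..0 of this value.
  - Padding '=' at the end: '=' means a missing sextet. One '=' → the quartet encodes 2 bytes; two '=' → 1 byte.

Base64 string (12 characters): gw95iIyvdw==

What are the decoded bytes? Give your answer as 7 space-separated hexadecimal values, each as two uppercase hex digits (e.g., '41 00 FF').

Answer: 83 0F 79 88 8C AF 77

Derivation:
After char 0 ('g'=32): chars_in_quartet=1 acc=0x20 bytes_emitted=0
After char 1 ('w'=48): chars_in_quartet=2 acc=0x830 bytes_emitted=0
After char 2 ('9'=61): chars_in_quartet=3 acc=0x20C3D bytes_emitted=0
After char 3 ('5'=57): chars_in_quartet=4 acc=0x830F79 -> emit 83 0F 79, reset; bytes_emitted=3
After char 4 ('i'=34): chars_in_quartet=1 acc=0x22 bytes_emitted=3
After char 5 ('I'=8): chars_in_quartet=2 acc=0x888 bytes_emitted=3
After char 6 ('y'=50): chars_in_quartet=3 acc=0x22232 bytes_emitted=3
After char 7 ('v'=47): chars_in_quartet=4 acc=0x888CAF -> emit 88 8C AF, reset; bytes_emitted=6
After char 8 ('d'=29): chars_in_quartet=1 acc=0x1D bytes_emitted=6
After char 9 ('w'=48): chars_in_quartet=2 acc=0x770 bytes_emitted=6
Padding '==': partial quartet acc=0x770 -> emit 77; bytes_emitted=7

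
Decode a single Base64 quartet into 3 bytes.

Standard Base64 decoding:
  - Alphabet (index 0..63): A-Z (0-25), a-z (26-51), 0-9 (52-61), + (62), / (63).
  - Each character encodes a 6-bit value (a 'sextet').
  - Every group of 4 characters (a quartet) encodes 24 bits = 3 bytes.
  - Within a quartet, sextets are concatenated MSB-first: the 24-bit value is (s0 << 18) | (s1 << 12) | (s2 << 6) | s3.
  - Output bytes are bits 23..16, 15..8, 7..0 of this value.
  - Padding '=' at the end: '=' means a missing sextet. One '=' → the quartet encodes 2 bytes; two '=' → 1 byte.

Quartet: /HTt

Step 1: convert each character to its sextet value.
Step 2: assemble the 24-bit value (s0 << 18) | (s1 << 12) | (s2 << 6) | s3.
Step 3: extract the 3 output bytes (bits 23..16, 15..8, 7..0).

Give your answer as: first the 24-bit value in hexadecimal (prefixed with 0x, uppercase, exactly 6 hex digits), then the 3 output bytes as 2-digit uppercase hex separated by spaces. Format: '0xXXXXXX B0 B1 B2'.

Sextets: /=63, H=7, T=19, t=45
24-bit: (63<<18) | (7<<12) | (19<<6) | 45
      = 0xFC0000 | 0x007000 | 0x0004C0 | 0x00002D
      = 0xFC74ED
Bytes: (v>>16)&0xFF=FC, (v>>8)&0xFF=74, v&0xFF=ED

Answer: 0xFC74ED FC 74 ED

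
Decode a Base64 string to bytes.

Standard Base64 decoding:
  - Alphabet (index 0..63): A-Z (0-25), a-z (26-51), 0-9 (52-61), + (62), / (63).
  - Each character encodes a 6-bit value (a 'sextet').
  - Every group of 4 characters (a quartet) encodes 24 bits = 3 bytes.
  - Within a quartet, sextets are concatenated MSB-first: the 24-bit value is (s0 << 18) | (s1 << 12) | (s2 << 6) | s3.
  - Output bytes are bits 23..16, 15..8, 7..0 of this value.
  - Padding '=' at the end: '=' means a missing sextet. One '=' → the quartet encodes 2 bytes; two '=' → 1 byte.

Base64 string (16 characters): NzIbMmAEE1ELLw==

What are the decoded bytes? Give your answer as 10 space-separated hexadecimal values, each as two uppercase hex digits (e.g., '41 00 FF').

Answer: 37 32 1B 32 60 04 13 51 0B 2F

Derivation:
After char 0 ('N'=13): chars_in_quartet=1 acc=0xD bytes_emitted=0
After char 1 ('z'=51): chars_in_quartet=2 acc=0x373 bytes_emitted=0
After char 2 ('I'=8): chars_in_quartet=3 acc=0xDCC8 bytes_emitted=0
After char 3 ('b'=27): chars_in_quartet=4 acc=0x37321B -> emit 37 32 1B, reset; bytes_emitted=3
After char 4 ('M'=12): chars_in_quartet=1 acc=0xC bytes_emitted=3
After char 5 ('m'=38): chars_in_quartet=2 acc=0x326 bytes_emitted=3
After char 6 ('A'=0): chars_in_quartet=3 acc=0xC980 bytes_emitted=3
After char 7 ('E'=4): chars_in_quartet=4 acc=0x326004 -> emit 32 60 04, reset; bytes_emitted=6
After char 8 ('E'=4): chars_in_quartet=1 acc=0x4 bytes_emitted=6
After char 9 ('1'=53): chars_in_quartet=2 acc=0x135 bytes_emitted=6
After char 10 ('E'=4): chars_in_quartet=3 acc=0x4D44 bytes_emitted=6
After char 11 ('L'=11): chars_in_quartet=4 acc=0x13510B -> emit 13 51 0B, reset; bytes_emitted=9
After char 12 ('L'=11): chars_in_quartet=1 acc=0xB bytes_emitted=9
After char 13 ('w'=48): chars_in_quartet=2 acc=0x2F0 bytes_emitted=9
Padding '==': partial quartet acc=0x2F0 -> emit 2F; bytes_emitted=10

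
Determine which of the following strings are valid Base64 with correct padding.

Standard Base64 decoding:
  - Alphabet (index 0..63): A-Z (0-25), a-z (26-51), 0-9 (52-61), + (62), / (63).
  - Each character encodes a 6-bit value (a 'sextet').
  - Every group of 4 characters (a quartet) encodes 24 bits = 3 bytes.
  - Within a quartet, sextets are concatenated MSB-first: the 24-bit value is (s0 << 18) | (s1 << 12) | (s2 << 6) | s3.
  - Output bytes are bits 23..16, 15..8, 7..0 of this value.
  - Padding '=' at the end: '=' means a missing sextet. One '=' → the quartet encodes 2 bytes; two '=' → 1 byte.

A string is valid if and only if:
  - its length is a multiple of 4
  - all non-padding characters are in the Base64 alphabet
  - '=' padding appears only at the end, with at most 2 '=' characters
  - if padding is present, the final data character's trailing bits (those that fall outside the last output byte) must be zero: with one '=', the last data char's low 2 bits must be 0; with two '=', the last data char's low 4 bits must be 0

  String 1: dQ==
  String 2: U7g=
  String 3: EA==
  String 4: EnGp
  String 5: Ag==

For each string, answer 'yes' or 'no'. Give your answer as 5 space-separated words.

Answer: yes yes yes yes yes

Derivation:
String 1: 'dQ==' → valid
String 2: 'U7g=' → valid
String 3: 'EA==' → valid
String 4: 'EnGp' → valid
String 5: 'Ag==' → valid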